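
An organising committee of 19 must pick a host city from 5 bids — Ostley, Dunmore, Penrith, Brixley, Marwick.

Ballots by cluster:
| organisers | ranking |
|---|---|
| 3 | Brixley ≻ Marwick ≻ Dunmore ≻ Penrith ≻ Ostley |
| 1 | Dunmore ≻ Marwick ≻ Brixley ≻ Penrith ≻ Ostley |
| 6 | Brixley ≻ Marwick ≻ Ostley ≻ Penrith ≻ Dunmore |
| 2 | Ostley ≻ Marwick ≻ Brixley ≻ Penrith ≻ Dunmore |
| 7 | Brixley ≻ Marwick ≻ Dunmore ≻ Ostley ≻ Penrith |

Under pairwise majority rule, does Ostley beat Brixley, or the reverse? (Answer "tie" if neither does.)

Brixley

Ballots ranking Ostley above Brixley: 2.
Ballots ranking Brixley above Ostley: 19 − 2 = 17.
Brixley wins the head-to-head 17–2.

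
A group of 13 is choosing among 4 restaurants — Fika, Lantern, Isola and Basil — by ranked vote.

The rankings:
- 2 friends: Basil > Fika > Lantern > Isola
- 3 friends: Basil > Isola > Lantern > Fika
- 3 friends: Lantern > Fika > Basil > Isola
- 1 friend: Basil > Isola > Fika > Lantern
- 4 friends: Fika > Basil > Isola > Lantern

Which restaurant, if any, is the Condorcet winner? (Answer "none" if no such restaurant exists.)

Fika

Check each pair by majority over 13 ballots:
Fika vs Lantern: 7 to 6, Fika.
Fika vs Isola: Fika is ranked higher on 2+3+4 = 9 ballots, Isola on 4. Fika wins 9–4.
Fika vs Basil: Fika is ranked higher on 3+4 = 7 ballots, Basil on 6. Fika wins 7–6.
Lantern vs Isola: Lantern preferred on 2+3 = 5 ballots; Isola wins 8–5.
Lantern vs Basil: 3 to 10, Basil.
Isola vs Basil: 0 to 13, Basil.
Fika beats each of Lantern, Isola, Basil — Fika is the Condorcet winner.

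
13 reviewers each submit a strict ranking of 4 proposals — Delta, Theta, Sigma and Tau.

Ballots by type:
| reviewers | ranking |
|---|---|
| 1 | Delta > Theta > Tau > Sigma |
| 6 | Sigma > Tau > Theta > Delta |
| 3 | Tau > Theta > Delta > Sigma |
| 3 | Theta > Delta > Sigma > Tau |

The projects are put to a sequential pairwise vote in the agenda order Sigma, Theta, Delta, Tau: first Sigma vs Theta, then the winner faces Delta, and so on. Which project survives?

Tau

Round 1: Sigma vs Theta — 6–7, Theta advances.
Round 2: Theta vs Delta — 12–1, Theta advances.
Round 3: Theta vs Tau — 4–9, Tau advances.
The agenda winner is Tau.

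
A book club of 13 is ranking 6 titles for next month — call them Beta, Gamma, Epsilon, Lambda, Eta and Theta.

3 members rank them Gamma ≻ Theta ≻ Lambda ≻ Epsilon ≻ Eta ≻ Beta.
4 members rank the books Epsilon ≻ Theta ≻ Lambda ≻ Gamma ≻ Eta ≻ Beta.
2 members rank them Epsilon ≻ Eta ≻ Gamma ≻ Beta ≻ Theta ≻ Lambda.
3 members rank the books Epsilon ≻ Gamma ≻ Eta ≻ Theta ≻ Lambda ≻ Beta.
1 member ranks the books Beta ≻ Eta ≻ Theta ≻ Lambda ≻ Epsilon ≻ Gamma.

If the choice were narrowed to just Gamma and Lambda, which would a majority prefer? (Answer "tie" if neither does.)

Ballots ranking Gamma above Lambda: 3 + 2 + 3 = 8.
Ballots ranking Lambda above Gamma: 13 − 8 = 5.
Gamma wins the head-to-head 8–5.

Gamma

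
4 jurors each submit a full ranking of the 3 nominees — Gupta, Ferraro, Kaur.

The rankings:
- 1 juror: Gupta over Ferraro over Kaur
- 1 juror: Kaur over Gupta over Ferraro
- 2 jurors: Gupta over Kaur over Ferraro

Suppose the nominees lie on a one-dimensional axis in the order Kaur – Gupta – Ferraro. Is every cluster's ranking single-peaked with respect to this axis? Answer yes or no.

Axis positions: Kaur=1, Gupta=2, Ferraro=3.
Cluster 1 (peak Gupta at position 2): ranking walks positions 2-3-1, expanding outward from the peak — single-peaked.
Cluster 2 (peak Kaur at position 1): ranking walks positions 1-2-3, expanding outward from the peak — single-peaked.
Cluster 3 (peak Gupta at position 2): ranking walks positions 2-1-3, expanding outward from the peak — single-peaked.
Every ranking is single-peaked on this axis.

yes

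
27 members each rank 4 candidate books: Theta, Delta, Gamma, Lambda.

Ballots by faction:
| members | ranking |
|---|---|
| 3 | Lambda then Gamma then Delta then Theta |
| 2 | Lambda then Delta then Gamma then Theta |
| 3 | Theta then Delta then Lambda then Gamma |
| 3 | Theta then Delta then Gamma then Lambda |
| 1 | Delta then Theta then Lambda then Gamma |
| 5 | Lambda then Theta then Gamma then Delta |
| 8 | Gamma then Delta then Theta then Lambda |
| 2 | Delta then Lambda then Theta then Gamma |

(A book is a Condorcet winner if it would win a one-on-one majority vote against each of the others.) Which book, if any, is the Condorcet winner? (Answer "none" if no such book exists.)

Pairwise majorities:
Theta vs Delta: Delta wins 16–11.
Theta vs Gamma: Theta wins 14–13.
Theta–Lambda: Theta 15–12.
Delta–Gamma: Gamma 16–11.
Delta–Lambda: Delta 17–10.
Gamma vs Lambda: Lambda, 16–11.
Every book loses at least once (Theta loses to Delta; Delta loses to Gamma; Gamma loses to Theta; Lambda loses to Theta). The majority relation contains the cycle Theta beats Gamma beats Delta beats Theta, so there is no Condorcet winner.

none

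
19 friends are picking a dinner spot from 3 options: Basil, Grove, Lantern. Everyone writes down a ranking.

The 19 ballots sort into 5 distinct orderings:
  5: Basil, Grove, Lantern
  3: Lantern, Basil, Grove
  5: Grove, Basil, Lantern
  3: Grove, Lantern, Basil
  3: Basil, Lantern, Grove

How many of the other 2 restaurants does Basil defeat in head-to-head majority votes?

2

Basil against each rival (19 friends):
Basil vs Grove: Basil is ranked higher on 5+3+3 = 11 ballots, Grove on 8. Basil wins 11–8.
Basil vs Lantern: Basil preferred on 5+5+3 = 13 ballots; Basil wins 13–6.
Basil beats Grove, Lantern — 2 pairwise wins.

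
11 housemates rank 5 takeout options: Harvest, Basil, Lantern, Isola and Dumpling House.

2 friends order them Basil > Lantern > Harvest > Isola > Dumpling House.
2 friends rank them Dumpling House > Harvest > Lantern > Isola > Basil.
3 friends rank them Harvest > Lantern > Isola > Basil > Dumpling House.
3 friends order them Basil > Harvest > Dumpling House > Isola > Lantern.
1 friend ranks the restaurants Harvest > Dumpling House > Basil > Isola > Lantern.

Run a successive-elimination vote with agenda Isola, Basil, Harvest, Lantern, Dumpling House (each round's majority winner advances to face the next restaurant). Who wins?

Round 1: Isola vs Basil — 5–6, Basil advances.
Round 2: Basil vs Harvest — 5–6, Harvest advances.
Round 3: Harvest vs Lantern — 9–2, Harvest advances.
Round 4: Harvest vs Dumpling House — 9–2, Harvest advances.
Harvest survives the agenda.

Harvest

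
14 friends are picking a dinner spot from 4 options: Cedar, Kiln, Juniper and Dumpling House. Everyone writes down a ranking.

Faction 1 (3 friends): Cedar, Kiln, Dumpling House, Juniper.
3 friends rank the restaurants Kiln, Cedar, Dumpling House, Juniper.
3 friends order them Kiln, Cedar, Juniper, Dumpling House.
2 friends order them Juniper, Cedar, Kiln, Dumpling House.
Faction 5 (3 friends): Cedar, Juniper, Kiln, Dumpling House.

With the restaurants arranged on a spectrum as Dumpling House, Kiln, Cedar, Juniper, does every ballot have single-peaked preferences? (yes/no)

yes

Axis positions: Dumpling House=1, Kiln=2, Cedar=3, Juniper=4.
Faction 1 (peak Cedar at position 3): ranking walks positions 3-2-1-4, expanding outward from the peak — single-peaked.
Faction 2 (peak Kiln at position 2): ranking walks positions 2-3-1-4, expanding outward from the peak — single-peaked.
Faction 3 (peak Kiln at position 2): ranking walks positions 2-3-4-1, expanding outward from the peak — single-peaked.
Faction 4 (peak Juniper at position 4): ranking walks positions 4-3-2-1, expanding outward from the peak — single-peaked.
Faction 5 (peak Cedar at position 3): ranking walks positions 3-4-2-1, expanding outward from the peak — single-peaked.
Every ranking is single-peaked on this axis.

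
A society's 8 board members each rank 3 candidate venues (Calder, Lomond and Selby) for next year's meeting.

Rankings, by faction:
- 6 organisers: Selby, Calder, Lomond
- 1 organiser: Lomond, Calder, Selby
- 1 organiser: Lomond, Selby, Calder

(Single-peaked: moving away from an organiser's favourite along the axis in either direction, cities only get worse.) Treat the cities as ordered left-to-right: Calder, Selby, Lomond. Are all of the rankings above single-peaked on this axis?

Axis positions: Calder=1, Selby=2, Lomond=3.
Faction 1 (peak Selby at position 2): ranking walks positions 2-1-3, expanding outward from the peak — single-peaked.
Faction 2: ranking walks positions 3-1-2; Calder is ranked above Selby even though Selby lies between Calder and the peak Lomond on the axis — preferences dip and rise again. Not single-peaked.
Faction 3 (peak Lomond at position 3): ranking walks positions 3-2-1, expanding outward from the peak — single-peaked.
Faction 2 violates single-peakedness, so the profile is not single-peaked on this axis.

no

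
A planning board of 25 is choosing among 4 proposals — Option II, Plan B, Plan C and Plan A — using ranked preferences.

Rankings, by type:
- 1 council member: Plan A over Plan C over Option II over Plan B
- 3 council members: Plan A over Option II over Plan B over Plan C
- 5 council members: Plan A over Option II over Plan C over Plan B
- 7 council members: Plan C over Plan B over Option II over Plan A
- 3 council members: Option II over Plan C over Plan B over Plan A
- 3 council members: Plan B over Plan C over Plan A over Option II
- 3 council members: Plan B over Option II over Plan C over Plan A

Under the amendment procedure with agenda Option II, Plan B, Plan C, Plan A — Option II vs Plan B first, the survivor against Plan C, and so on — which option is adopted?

Plan C

Round 1: Option II vs Plan B — 12–13, Plan B advances.
Round 2: Plan B vs Plan C — 9–16, Plan C advances.
Round 3: Plan C vs Plan A — 16–9, Plan C advances.
The agenda winner is Plan C.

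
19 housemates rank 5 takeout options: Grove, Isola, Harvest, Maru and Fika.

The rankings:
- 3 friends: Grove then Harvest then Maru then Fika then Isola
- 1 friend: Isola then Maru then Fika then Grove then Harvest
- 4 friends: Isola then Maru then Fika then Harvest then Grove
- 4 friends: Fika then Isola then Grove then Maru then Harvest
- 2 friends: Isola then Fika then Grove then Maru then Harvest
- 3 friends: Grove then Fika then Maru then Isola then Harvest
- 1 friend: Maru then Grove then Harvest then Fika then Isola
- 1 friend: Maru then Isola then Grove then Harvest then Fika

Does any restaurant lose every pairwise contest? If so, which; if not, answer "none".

Harvest

Head-to-head results (19 friends):
Grove vs Isola: Grove preferred on 3+3+1 = 7 ballots; Isola wins 12–7.
Grove–Harvest: Grove 15–4.
Grove vs Maru: 3+4+2+3 = 12 for Grove, 7 for Maru — Grove by 12–7.
Grove vs Fika: 8 to 11, Fika.
Isola–Harvest: Isola 15–4.
Isola vs Maru: Isola, 11–8.
Isola vs Fika: Isola is ranked higher on 1+4+2+1 = 8 ballots, Fika on 11. Fika wins 11–8.
Harvest vs Maru: Maru, 16–3.
Harvest vs Fika: 5 to 14, Fika.
Maru vs Fika: Maru preferred on 3+1+4+1+1 = 10 ballots; Maru wins 10–9.
Harvest loses to every other restaurant — it is the Condorcet loser.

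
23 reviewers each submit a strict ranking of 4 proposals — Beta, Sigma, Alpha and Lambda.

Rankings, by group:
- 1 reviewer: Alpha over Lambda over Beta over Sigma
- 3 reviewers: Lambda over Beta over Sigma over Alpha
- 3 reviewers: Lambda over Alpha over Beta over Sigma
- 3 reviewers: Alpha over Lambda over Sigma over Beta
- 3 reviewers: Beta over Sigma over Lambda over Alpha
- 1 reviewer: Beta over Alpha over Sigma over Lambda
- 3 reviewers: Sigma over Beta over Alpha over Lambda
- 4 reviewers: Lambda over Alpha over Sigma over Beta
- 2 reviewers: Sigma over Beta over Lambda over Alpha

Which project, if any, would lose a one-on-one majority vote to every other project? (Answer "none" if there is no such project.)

none

Head-to-head results (23 reviewers):
Beta vs Sigma: Sigma wins 12–11.
Beta vs Alpha: 12 to 11, Beta.
Beta vs Lambda: Lambda, 14–9.
Sigma vs Alpha: Alpha wins 12–11.
Sigma vs Lambda: Lambda, 14–9.
Alpha vs Lambda: 8 to 15, Lambda.
Each project has at least one pairwise win (Beta beats Alpha; Sigma beats Beta; Alpha beats Sigma; Lambda beats Beta) — no Condorcet loser.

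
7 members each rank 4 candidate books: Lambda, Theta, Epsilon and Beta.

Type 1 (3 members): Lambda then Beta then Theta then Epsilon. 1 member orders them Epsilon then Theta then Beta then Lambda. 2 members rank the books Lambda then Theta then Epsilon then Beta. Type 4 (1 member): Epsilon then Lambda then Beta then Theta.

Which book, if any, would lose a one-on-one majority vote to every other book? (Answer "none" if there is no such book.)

none

Pairwise majorities:
Lambda vs Theta: 3+2+1 = 6 for Lambda, 1 for Theta — Lambda by 6–1.
Lambda vs Epsilon: Lambda, 5–2.
Lambda vs Beta: Lambda preferred on 3+2+1 = 6 ballots; Lambda wins 6–1.
Theta vs Epsilon: 3+2 = 5 for Theta, 2 for Epsilon — Theta by 5–2.
Theta vs Beta: 3 to 4, Beta.
Epsilon–Beta: Epsilon 4–3.
Each book has at least one pairwise win (Lambda beats Theta; Theta beats Epsilon; Epsilon beats Beta; Beta beats Theta) — no Condorcet loser.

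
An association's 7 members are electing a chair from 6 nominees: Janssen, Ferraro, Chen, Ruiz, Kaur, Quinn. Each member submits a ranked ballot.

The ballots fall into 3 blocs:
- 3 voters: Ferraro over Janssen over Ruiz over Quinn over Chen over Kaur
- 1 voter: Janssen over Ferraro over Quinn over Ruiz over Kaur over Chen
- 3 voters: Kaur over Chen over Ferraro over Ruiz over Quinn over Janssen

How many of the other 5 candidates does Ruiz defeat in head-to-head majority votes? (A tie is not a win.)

3

Ruiz against each rival (7 voters):
Ruiz vs Janssen: Ruiz preferred on 3 ballots; Janssen wins 4–3.
Ruiz vs Ferraro: Ruiz is ranked higher on 0 ballots, Ferraro on 7. Ferraro wins 7–0.
Ruiz–Chen: Ruiz 4–3.
Ruiz vs Kaur: Ruiz is ranked higher on 3+1 = 4 ballots, Kaur on 3. Ruiz wins 4–3.
Ruiz vs Quinn: Ruiz preferred on 3+3 = 6 ballots; Ruiz wins 6–1.
Ruiz beats Chen, Kaur, Quinn; loses to Janssen, Ferraro — 3 pairwise wins.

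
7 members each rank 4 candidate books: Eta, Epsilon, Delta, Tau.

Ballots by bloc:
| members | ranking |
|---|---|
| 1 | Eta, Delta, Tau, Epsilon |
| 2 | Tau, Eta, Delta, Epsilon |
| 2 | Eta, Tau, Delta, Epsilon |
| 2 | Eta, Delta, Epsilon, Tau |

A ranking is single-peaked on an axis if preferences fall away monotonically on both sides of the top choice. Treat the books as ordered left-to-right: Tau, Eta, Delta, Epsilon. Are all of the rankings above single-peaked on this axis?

Axis positions: Tau=1, Eta=2, Delta=3, Epsilon=4.
Bloc 1 (peak Eta at position 2): ranking walks positions 2-3-1-4, expanding outward from the peak — single-peaked.
Bloc 2 (peak Tau at position 1): ranking walks positions 1-2-3-4, expanding outward from the peak — single-peaked.
Bloc 3 (peak Eta at position 2): ranking walks positions 2-1-3-4, expanding outward from the peak — single-peaked.
Bloc 4 (peak Eta at position 2): ranking walks positions 2-3-4-1, expanding outward from the peak — single-peaked.
Every ranking is single-peaked on this axis.

yes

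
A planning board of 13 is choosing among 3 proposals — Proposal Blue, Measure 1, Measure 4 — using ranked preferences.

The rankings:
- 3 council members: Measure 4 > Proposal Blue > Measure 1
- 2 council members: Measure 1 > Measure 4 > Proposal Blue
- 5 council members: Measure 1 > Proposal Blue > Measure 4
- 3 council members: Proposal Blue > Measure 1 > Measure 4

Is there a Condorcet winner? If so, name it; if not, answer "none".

Measure 1

Pairwise majorities:
Proposal Blue vs Measure 1: 3+3 = 6 for Proposal Blue, 7 for Measure 1 — Measure 1 by 7–6.
Proposal Blue vs Measure 4: Proposal Blue is ranked higher on 5+3 = 8 ballots, Measure 4 on 5. Proposal Blue wins 8–5.
Measure 1 vs Measure 4: Measure 1 wins 10–3.
Measure 1 defeats every rival head-to-head and is the Condorcet winner.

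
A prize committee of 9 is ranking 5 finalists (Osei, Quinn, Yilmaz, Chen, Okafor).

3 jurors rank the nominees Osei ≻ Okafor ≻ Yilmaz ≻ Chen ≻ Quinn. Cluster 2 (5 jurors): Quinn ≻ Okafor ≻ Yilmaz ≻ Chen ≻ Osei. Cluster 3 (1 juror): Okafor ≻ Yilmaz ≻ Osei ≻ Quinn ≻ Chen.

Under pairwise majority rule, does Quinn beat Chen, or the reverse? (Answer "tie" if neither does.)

Ballots ranking Quinn above Chen: 5 + 1 = 6.
Ballots ranking Chen above Quinn: 9 − 6 = 3.
Quinn wins the head-to-head 6–3.

Quinn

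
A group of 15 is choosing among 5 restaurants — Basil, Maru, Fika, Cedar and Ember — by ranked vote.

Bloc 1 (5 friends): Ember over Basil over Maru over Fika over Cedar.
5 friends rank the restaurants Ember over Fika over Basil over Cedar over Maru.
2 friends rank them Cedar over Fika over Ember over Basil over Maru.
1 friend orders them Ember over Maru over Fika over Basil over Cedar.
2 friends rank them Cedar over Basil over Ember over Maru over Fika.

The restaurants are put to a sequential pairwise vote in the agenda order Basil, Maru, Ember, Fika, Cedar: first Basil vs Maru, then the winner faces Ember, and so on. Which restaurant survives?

Round 1: Basil vs Maru — 14–1, Basil advances.
Round 2: Basil vs Ember — 2–13, Ember advances.
Round 3: Ember vs Fika — 13–2, Ember advances.
Round 4: Ember vs Cedar — 11–4, Ember advances.
The agenda winner is Ember.

Ember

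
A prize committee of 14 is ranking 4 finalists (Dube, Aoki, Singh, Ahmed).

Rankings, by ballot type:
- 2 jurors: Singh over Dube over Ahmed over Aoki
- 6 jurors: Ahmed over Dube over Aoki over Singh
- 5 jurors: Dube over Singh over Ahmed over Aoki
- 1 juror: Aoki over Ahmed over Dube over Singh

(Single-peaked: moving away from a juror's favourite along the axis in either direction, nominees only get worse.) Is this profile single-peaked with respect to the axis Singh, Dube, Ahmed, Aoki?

yes

Axis positions: Singh=1, Dube=2, Ahmed=3, Aoki=4.
Ballot type 1 (peak Singh at position 1): ranking walks positions 1-2-3-4, expanding outward from the peak — single-peaked.
Ballot type 2 (peak Ahmed at position 3): ranking walks positions 3-2-4-1, expanding outward from the peak — single-peaked.
Ballot type 3 (peak Dube at position 2): ranking walks positions 2-1-3-4, expanding outward from the peak — single-peaked.
Ballot type 4 (peak Aoki at position 4): ranking walks positions 4-3-2-1, expanding outward from the peak — single-peaked.
Every ranking is single-peaked on this axis.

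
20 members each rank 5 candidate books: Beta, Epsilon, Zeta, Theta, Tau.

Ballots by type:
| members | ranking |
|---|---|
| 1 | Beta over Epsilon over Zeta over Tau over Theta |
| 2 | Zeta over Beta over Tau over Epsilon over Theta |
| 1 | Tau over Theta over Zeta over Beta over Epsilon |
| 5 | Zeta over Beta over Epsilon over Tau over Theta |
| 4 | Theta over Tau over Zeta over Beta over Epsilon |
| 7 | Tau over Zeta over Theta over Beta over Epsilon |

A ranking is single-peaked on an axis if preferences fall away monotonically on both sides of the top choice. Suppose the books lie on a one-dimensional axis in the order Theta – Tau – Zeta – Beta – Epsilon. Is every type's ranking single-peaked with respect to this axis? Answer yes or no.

Axis positions: Theta=1, Tau=2, Zeta=3, Beta=4, Epsilon=5.
Type 1 (peak Beta at position 4): ranking walks positions 4-5-3-2-1, expanding outward from the peak — single-peaked.
Type 2 (peak Zeta at position 3): ranking walks positions 3-4-2-5-1, expanding outward from the peak — single-peaked.
Type 3 (peak Tau at position 2): ranking walks positions 2-1-3-4-5, expanding outward from the peak — single-peaked.
Type 4 (peak Zeta at position 3): ranking walks positions 3-4-5-2-1, expanding outward from the peak — single-peaked.
Type 5 (peak Theta at position 1): ranking walks positions 1-2-3-4-5, expanding outward from the peak — single-peaked.
Type 6 (peak Tau at position 2): ranking walks positions 2-3-1-4-5, expanding outward from the peak — single-peaked.
Every ranking is single-peaked on this axis.

yes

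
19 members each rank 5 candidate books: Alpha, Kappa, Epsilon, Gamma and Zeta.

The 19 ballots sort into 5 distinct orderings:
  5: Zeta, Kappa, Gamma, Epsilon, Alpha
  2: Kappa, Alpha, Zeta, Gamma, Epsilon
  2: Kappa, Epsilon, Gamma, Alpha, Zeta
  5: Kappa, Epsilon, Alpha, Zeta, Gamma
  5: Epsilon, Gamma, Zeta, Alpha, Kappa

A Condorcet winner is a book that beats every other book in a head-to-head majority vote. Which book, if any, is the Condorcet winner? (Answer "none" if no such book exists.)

none

Pairwise majorities:
Alpha vs Kappa: Alpha preferred on 5 ballots; Kappa wins 14–5.
Alpha vs Epsilon: Alpha preferred on 2 ballots; Epsilon wins 17–2.
Alpha vs Gamma: 7 to 12, Gamma.
Alpha vs Zeta: Alpha is ranked higher on 2+2+5 = 9 ballots, Zeta on 10. Zeta wins 10–9.
Kappa vs Epsilon: Kappa preferred on 5+2+2+5 = 14 ballots; Kappa wins 14–5.
Kappa vs Gamma: Kappa is ranked higher on 5+2+2+5 = 14 ballots, Gamma on 5. Kappa wins 14–5.
Kappa vs Zeta: Kappa preferred on 2+2+5 = 9 ballots; Zeta wins 10–9.
Epsilon vs Gamma: Epsilon is ranked higher on 2+5+5 = 12 ballots, Gamma on 7. Epsilon wins 12–7.
Epsilon vs Zeta: Epsilon is ranked higher on 2+5+5 = 12 ballots, Zeta on 7. Epsilon wins 12–7.
Gamma vs Zeta: 7 to 12, Zeta.
No book is unbeaten: Alpha loses to Kappa; Kappa loses to Zeta; Epsilon loses to Kappa; Gamma loses to Kappa; Zeta loses to Epsilon. In particular Kappa → Epsilon → Zeta → Kappa is a majority cycle — no Condorcet winner exists.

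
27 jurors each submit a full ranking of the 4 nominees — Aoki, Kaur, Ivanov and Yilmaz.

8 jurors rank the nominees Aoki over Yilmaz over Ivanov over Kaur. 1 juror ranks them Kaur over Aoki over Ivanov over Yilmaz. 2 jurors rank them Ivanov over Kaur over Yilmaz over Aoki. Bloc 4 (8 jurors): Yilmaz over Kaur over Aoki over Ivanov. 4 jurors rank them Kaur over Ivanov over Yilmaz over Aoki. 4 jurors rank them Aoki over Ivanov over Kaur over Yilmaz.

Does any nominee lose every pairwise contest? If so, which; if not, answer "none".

Head-to-head results (27 jurors):
Aoki vs Kaur: 8+4 = 12 for Aoki, 15 for Kaur — Kaur by 15–12.
Aoki vs Ivanov: Aoki, 21–6.
Aoki vs Yilmaz: Yilmaz wins 14–13.
Kaur vs Ivanov: Kaur is ranked higher on 1+8+4 = 13 ballots, Ivanov on 14. Ivanov wins 14–13.
Kaur vs Yilmaz: 11 to 16, Yilmaz.
Ivanov vs Yilmaz: Ivanov preferred on 1+2+4+4 = 11 ballots; Yilmaz wins 16–11.
No nominee is winless: Aoki beats Ivanov; Kaur beats Aoki; Ivanov beats Kaur; Yilmaz beats Aoki. There is no Condorcet loser.

none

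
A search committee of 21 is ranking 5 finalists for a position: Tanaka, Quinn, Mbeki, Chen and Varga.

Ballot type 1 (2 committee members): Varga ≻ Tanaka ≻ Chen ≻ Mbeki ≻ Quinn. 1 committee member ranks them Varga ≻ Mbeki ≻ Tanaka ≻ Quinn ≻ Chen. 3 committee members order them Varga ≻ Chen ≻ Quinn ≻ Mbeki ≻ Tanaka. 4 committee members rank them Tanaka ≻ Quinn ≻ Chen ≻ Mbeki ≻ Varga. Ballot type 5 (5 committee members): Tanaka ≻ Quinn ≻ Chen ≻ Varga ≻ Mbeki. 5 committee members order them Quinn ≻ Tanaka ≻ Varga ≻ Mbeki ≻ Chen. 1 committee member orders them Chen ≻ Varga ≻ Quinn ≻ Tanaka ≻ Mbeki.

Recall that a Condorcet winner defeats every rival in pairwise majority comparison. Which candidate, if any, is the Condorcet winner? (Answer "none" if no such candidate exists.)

Tanaka

Head-to-head results (21 committee members):
Tanaka–Quinn: Tanaka 12–9.
Tanaka vs Mbeki: Tanaka wins 17–4.
Tanaka vs Chen: Tanaka wins 17–4.
Tanaka–Varga: Tanaka 14–7.
Quinn vs Mbeki: Quinn wins 18–3.
Quinn vs Chen: Quinn wins 15–6.
Quinn vs Varga: Quinn, 14–7.
Mbeki–Chen: Chen 15–6.
Mbeki–Varga: Varga 17–4.
Chen vs Varga: Varga wins 11–10.
Tanaka beats each of Quinn, Mbeki, Chen, Varga — Tanaka is the Condorcet winner.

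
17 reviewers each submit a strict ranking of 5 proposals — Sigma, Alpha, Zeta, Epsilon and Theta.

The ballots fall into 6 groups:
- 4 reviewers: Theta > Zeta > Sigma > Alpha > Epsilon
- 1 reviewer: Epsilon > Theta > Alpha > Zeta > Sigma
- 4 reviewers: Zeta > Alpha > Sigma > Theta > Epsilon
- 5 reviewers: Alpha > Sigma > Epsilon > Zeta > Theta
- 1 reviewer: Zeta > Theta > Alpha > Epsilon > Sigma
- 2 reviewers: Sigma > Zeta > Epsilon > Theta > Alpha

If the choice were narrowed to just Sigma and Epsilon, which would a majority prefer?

Ballots ranking Sigma above Epsilon: 4 + 4 + 5 + 2 = 15.
Ballots ranking Epsilon above Sigma: 17 − 15 = 2.
Sigma wins the head-to-head 15–2.

Sigma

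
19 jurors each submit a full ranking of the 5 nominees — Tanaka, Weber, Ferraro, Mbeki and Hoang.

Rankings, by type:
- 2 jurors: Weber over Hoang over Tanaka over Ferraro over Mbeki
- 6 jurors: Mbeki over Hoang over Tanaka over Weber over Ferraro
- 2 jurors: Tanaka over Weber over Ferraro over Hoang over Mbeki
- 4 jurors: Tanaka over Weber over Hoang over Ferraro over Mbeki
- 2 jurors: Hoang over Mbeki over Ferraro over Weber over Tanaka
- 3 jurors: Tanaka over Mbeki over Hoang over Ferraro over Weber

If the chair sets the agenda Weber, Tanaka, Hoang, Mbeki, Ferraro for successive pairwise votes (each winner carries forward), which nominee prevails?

Round 1: Weber vs Tanaka — 4–15, Tanaka advances.
Round 2: Tanaka vs Hoang — 9–10, Hoang advances.
Round 3: Hoang vs Mbeki — 10–9, Hoang advances.
Round 4: Hoang vs Ferraro — 17–2, Hoang advances.
Hoang survives the agenda.

Hoang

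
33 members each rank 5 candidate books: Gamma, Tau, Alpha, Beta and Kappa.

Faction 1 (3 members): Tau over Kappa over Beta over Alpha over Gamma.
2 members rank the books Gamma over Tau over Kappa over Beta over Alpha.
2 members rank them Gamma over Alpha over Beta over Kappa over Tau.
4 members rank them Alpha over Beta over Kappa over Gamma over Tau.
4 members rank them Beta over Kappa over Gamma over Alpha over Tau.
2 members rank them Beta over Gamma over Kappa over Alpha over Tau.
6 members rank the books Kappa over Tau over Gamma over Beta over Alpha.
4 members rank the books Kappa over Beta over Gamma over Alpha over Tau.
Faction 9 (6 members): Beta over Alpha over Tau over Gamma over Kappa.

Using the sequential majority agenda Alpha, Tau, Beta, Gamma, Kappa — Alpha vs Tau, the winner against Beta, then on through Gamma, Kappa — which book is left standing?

Round 1: Alpha vs Tau — 22–11, Alpha advances.
Round 2: Alpha vs Beta — 6–27, Beta advances.
Round 3: Beta vs Gamma — 23–10, Beta advances.
Round 4: Beta vs Kappa — 18–15, Beta advances.
The agenda winner is Beta.

Beta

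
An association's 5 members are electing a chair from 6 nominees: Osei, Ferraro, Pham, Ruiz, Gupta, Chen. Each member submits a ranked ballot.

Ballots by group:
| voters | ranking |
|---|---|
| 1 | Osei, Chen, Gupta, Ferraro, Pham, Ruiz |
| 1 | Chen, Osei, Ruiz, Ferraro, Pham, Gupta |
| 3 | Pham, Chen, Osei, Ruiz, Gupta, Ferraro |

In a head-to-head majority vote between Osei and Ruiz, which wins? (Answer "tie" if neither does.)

Osei

Ballots ranking Osei above Ruiz: 1 + 1 + 3 = 5.
Ballots ranking Ruiz above Osei: 5 − 5 = 0.
Osei wins the head-to-head 5–0.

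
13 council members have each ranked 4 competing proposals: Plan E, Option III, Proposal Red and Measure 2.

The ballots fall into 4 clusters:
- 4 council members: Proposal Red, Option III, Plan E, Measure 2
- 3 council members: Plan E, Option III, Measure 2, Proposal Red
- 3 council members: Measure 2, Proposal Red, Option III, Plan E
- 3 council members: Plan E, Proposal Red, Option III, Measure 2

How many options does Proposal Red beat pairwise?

Proposal Red against each rival (13 council members):
Proposal Red vs Plan E: Proposal Red is ranked higher on 4+3 = 7 ballots, Plan E on 6. Proposal Red wins 7–6.
Proposal Red vs Option III: Proposal Red, 10–3.
Proposal Red vs Measure 2: Proposal Red wins 7–6.
Proposal Red beats Plan E, Option III, Measure 2 — 3 pairwise wins.

3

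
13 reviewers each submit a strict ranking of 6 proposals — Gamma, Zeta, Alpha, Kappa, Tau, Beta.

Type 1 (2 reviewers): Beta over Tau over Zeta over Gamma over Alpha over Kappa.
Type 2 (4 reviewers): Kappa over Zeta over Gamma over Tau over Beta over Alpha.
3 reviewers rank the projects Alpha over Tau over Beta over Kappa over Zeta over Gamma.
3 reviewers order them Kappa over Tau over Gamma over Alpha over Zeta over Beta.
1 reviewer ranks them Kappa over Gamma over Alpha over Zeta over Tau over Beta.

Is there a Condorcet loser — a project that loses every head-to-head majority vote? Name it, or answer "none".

Pairwise majorities:
Gamma vs Zeta: Gamma preferred on 3+1 = 4 ballots; Zeta wins 9–4.
Gamma–Alpha: Gamma 10–3.
Gamma vs Kappa: Gamma preferred on 2 ballots; Kappa wins 11–2.
Gamma vs Tau: Tau, 8–5.
Gamma vs Beta: Gamma is ranked higher on 4+3+1 = 8 ballots, Beta on 5. Gamma wins 8–5.
Zeta vs Alpha: Alpha, 7–6.
Zeta vs Kappa: 2 for Zeta, 11 for Kappa — Kappa by 11–2.
Zeta vs Tau: Tau wins 8–5.
Zeta–Beta: Zeta 8–5.
Alpha vs Kappa: Kappa, 8–5.
Alpha vs Tau: Alpha preferred on 3+1 = 4 ballots; Tau wins 9–4.
Alpha vs Beta: Alpha preferred on 3+3+1 = 7 ballots; Alpha wins 7–6.
Kappa vs Tau: Kappa preferred on 4+3+1 = 8 ballots; Kappa wins 8–5.
Kappa–Beta: Kappa 8–5.
Tau vs Beta: 11 to 2, Tau.
Beta is beaten in every head-to-head and is the Condorcet loser.

Beta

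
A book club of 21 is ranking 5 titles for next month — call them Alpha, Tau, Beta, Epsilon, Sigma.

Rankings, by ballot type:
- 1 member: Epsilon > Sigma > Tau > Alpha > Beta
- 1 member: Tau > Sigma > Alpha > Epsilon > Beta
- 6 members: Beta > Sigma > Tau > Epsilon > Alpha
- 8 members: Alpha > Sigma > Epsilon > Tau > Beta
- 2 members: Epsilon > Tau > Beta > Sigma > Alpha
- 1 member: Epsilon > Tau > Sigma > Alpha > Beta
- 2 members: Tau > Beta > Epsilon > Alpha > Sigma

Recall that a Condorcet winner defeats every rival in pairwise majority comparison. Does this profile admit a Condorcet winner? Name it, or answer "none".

Sigma

Check each pair by majority over 21 ballots:
Alpha–Tau: Tau 13–8.
Alpha vs Beta: Alpha wins 11–10.
Alpha vs Epsilon: Alpha preferred on 1+8 = 9 ballots; Epsilon wins 12–9.
Alpha vs Sigma: Alpha preferred on 8+2 = 10 ballots; Sigma wins 11–10.
Tau vs Beta: 1+1+8+2+1+2 = 15 for Tau, 6 for Beta — Tau by 15–6.
Tau vs Epsilon: 9 to 12, Epsilon.
Tau vs Sigma: Tau preferred on 1+2+1+2 = 6 ballots; Sigma wins 15–6.
Beta vs Epsilon: Beta is ranked higher on 6+2 = 8 ballots, Epsilon on 13. Epsilon wins 13–8.
Beta vs Sigma: 10 to 11, Sigma.
Epsilon vs Sigma: Sigma, 15–6.
Only Sigma has no losses; Sigma is the Condorcet winner.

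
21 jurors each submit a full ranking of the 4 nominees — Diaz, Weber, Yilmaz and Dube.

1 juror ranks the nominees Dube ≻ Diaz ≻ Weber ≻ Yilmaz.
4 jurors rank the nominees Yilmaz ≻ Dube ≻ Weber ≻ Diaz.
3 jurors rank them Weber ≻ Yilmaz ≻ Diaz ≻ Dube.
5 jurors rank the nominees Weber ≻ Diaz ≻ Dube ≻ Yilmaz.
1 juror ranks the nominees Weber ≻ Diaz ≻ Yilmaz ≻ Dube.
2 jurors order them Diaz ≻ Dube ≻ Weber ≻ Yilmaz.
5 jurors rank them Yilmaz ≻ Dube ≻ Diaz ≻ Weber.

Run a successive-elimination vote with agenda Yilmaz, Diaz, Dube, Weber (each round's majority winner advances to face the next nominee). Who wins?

Round 1: Yilmaz vs Diaz — 12–9, Yilmaz advances.
Round 2: Yilmaz vs Dube — 13–8, Yilmaz advances.
Round 3: Yilmaz vs Weber — 9–12, Weber advances.
Weber survives the agenda.

Weber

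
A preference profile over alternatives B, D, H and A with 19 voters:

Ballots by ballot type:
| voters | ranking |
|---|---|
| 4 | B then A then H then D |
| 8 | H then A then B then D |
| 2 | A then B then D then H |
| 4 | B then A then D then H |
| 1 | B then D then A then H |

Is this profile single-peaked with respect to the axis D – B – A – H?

yes

Axis positions: D=1, B=2, A=3, H=4.
Ballot type 1 (peak B at position 2): ranking walks positions 2-3-4-1, expanding outward from the peak — single-peaked.
Ballot type 2 (peak H at position 4): ranking walks positions 4-3-2-1, expanding outward from the peak — single-peaked.
Ballot type 3 (peak A at position 3): ranking walks positions 3-2-1-4, expanding outward from the peak — single-peaked.
Ballot type 4 (peak B at position 2): ranking walks positions 2-3-1-4, expanding outward from the peak — single-peaked.
Ballot type 5 (peak B at position 2): ranking walks positions 2-1-3-4, expanding outward from the peak — single-peaked.
Every ranking is single-peaked on this axis.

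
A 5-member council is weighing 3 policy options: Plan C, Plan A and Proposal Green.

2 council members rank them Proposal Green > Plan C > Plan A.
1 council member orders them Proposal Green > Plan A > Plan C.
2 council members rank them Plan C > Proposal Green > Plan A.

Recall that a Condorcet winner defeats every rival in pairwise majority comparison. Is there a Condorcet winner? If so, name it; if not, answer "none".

Head-to-head results (5 council members):
Plan C vs Plan A: Plan C is ranked higher on 2+2 = 4 ballots, Plan A on 1. Plan C wins 4–1.
Plan C–Proposal Green: Proposal Green 3–2.
Plan A vs Proposal Green: Proposal Green wins 5–0.
Proposal Green wins every pairwise contest, so Proposal Green is the Condorcet winner.

Proposal Green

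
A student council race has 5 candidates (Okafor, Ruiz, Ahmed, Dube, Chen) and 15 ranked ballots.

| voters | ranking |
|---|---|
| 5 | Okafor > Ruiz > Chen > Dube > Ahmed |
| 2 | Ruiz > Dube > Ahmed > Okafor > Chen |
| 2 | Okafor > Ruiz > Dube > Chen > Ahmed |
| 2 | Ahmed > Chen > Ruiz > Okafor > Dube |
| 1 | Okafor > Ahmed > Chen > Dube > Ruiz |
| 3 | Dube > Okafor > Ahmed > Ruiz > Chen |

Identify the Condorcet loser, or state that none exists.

none

Head-to-head results (15 voters):
Okafor vs Ruiz: Okafor preferred on 5+2+1+3 = 11 ballots; Okafor wins 11–4.
Okafor vs Ahmed: Okafor is ranked higher on 5+2+1+3 = 11 ballots, Ahmed on 4. Okafor wins 11–4.
Okafor–Dube: Okafor 10–5.
Okafor vs Chen: Okafor, 13–2.
Ruiz vs Ahmed: 5+2+2 = 9 for Ruiz, 6 for Ahmed — Ruiz by 9–6.
Ruiz vs Dube: Ruiz wins 11–4.
Ruiz vs Chen: Ruiz is ranked higher on 5+2+2+3 = 12 ballots, Chen on 3. Ruiz wins 12–3.
Ahmed vs Dube: Dube, 12–3.
Ahmed–Chen: Ahmed 8–7.
Dube vs Chen: 7 to 8, Chen.
Each candidate has at least one pairwise win (Okafor beats Ruiz; Ruiz beats Ahmed; Ahmed beats Chen; Dube beats Ahmed; Chen beats Dube) — no Condorcet loser.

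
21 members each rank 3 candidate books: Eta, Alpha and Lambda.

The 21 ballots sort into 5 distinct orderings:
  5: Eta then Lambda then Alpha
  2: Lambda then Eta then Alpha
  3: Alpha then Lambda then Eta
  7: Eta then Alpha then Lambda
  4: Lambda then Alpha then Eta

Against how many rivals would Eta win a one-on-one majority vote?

2

Eta against each rival (21 members):
Eta vs Alpha: Eta is ranked higher on 5+2+7 = 14 ballots, Alpha on 7. Eta wins 14–7.
Eta vs Lambda: Eta wins 12–9.
Eta beats Alpha, Lambda — 2 pairwise wins.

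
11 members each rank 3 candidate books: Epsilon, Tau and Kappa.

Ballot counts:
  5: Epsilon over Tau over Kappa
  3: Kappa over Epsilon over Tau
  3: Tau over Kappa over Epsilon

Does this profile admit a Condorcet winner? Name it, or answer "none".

Check each pair by majority over 11 ballots:
Epsilon vs Tau: Epsilon, 8–3.
Epsilon vs Kappa: 5 for Epsilon, 6 for Kappa — Kappa by 6–5.
Tau vs Kappa: 8 to 3, Tau.
No book is unbeaten: Epsilon loses to Kappa; Tau loses to Epsilon; Kappa loses to Tau. In particular Epsilon → Tau → Kappa → Epsilon is a majority cycle — no Condorcet winner exists.

none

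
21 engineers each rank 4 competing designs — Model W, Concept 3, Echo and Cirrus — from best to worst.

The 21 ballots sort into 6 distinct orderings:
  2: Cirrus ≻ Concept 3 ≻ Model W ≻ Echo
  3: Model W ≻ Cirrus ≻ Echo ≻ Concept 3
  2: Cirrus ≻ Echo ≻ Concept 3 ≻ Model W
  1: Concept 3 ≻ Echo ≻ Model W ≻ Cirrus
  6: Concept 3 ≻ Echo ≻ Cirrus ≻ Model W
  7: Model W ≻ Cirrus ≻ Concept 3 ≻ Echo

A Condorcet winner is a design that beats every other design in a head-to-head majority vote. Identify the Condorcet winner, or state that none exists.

none

Pairwise majorities:
Model W vs Concept 3: Concept 3 wins 11–10.
Model W vs Echo: Model W wins 12–9.
Model W vs Cirrus: Model W is ranked higher on 3+1+7 = 11 ballots, Cirrus on 10. Model W wins 11–10.
Concept 3 vs Echo: 2+1+6+7 = 16 for Concept 3, 5 for Echo — Concept 3 by 16–5.
Concept 3 vs Cirrus: Cirrus wins 14–7.
Echo vs Cirrus: Cirrus, 14–7.
No design is unbeaten: Model W loses to Concept 3; Concept 3 loses to Cirrus; Echo loses to Model W; Cirrus loses to Model W. In particular Model W > Cirrus > Concept 3 > Model W is a majority cycle — no Condorcet winner exists.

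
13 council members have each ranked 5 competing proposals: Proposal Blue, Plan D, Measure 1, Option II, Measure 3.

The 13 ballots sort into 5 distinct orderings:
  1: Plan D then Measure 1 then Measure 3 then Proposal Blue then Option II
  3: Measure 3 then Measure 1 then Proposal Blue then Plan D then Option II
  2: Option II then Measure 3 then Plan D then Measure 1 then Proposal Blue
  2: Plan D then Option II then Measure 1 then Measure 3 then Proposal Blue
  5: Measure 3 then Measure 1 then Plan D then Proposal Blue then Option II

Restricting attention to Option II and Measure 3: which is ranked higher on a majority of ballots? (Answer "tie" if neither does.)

Measure 3

Ballots ranking Option II above Measure 3: 2 + 2 = 4.
Ballots ranking Measure 3 above Option II: 13 − 4 = 9.
Measure 3 wins the head-to-head 9–4.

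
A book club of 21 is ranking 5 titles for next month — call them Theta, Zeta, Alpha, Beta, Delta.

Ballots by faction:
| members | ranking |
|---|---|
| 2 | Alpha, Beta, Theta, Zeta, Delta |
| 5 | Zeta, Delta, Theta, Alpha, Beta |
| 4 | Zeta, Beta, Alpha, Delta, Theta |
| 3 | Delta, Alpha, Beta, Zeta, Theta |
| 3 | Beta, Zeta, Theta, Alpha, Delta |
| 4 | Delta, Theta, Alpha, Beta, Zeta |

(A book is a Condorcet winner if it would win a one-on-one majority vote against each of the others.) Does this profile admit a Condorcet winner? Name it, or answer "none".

none

Check each pair by majority over 21 ballots:
Theta vs Zeta: Theta is ranked higher on 2+4 = 6 ballots, Zeta on 15. Zeta wins 15–6.
Theta vs Alpha: 5+3+4 = 12 for Theta, 9 for Alpha — Theta by 12–9.
Theta vs Beta: 9 to 12, Beta.
Theta vs Delta: Theta preferred on 2+3 = 5 ballots; Delta wins 16–5.
Zeta vs Alpha: Zeta preferred on 5+4+3 = 12 ballots; Zeta wins 12–9.
Zeta vs Beta: Zeta preferred on 5+4 = 9 ballots; Beta wins 12–9.
Zeta vs Delta: 14 to 7, Zeta.
Alpha vs Beta: Alpha is ranked higher on 2+5+3+4 = 14 ballots, Beta on 7. Alpha wins 14–7.
Alpha vs Delta: 2+4+3 = 9 for Alpha, 12 for Delta — Delta by 12–9.
Beta vs Delta: Beta preferred on 2+4+3 = 9 ballots; Delta wins 12–9.
No book is unbeaten: Theta loses to Zeta; Zeta loses to Beta; Alpha loses to Theta; Beta loses to Alpha; Delta loses to Zeta. In particular Theta beats Alpha beats Beta beats Theta is a majority cycle — no Condorcet winner exists.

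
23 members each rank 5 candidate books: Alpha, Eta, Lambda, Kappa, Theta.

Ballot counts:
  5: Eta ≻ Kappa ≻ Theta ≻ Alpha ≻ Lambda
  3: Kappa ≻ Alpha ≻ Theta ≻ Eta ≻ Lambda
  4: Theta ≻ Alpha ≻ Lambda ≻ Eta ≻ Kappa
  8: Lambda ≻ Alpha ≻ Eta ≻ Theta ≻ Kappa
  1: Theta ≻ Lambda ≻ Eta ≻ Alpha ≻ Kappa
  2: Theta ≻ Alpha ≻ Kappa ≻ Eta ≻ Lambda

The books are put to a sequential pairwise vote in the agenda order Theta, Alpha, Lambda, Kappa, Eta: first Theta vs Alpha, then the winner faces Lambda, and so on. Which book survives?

Eta

Round 1: Theta vs Alpha — 12–11, Theta advances.
Round 2: Theta vs Lambda — 15–8, Theta advances.
Round 3: Theta vs Kappa — 15–8, Theta advances.
Round 4: Theta vs Eta — 10–13, Eta advances.
Eta survives the agenda.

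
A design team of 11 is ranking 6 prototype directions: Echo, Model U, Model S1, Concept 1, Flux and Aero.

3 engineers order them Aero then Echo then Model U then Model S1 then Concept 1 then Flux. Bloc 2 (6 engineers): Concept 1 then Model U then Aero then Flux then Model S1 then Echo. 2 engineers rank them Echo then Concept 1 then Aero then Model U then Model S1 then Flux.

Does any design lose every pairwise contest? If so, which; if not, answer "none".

Echo

Head-to-head results (11 engineers):
Echo vs Model U: 5 to 6, Model U.
Echo–Model S1: Model S1 6–5.
Echo vs Concept 1: Echo preferred on 3+2 = 5 ballots; Concept 1 wins 6–5.
Echo vs Flux: 3+2 = 5 for Echo, 6 for Flux — Flux by 6–5.
Echo vs Aero: 2 to 9, Aero.
Model U vs Model S1: Model U is ranked higher on 3+6+2 = 11 ballots, Model S1 on 0. Model U wins 11–0.
Model U vs Concept 1: Model U preferred on 3 ballots; Concept 1 wins 8–3.
Model U vs Flux: 11 to 0, Model U.
Model U vs Aero: Model U is ranked higher on 6 ballots, Aero on 5. Model U wins 6–5.
Model S1 vs Concept 1: Concept 1, 8–3.
Model S1 vs Flux: Flux, 6–5.
Model S1 vs Aero: Model S1 is ranked higher on 0 ballots, Aero on 11. Aero wins 11–0.
Concept 1 vs Flux: Concept 1 wins 11–0.
Concept 1 vs Aero: Concept 1 preferred on 6+2 = 8 ballots; Concept 1 wins 8–3.
Flux–Aero: Aero 11–0.
Echo is beaten in every head-to-head and is the Condorcet loser.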